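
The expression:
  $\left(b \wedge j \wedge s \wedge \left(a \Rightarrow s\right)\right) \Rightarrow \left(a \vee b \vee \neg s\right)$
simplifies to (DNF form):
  $\text{True}$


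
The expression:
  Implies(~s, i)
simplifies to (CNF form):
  i | s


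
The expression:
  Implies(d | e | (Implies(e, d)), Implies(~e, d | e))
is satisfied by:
  {d: True, e: True}
  {d: True, e: False}
  {e: True, d: False}


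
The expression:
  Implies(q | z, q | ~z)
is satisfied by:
  {q: True, z: False}
  {z: False, q: False}
  {z: True, q: True}


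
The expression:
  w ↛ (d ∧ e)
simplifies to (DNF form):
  (w ∧ ¬d) ∨ (w ∧ ¬e)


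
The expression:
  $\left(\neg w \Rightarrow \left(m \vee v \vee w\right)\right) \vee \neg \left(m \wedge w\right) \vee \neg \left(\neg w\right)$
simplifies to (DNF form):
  $\text{True}$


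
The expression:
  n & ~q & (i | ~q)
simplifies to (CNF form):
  n & ~q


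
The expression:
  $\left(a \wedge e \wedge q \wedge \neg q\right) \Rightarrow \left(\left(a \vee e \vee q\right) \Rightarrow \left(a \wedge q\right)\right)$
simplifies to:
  $\text{True}$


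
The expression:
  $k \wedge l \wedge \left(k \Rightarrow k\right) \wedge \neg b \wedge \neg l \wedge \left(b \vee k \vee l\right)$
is never true.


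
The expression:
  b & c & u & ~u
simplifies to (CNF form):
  False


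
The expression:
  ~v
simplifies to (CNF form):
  ~v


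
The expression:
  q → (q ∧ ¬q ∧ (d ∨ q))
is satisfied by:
  {q: False}


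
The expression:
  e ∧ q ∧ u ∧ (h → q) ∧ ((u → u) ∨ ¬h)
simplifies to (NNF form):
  e ∧ q ∧ u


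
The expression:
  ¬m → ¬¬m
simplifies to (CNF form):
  m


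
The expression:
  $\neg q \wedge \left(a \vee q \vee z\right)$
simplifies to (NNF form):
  $\neg q \wedge \left(a \vee z\right)$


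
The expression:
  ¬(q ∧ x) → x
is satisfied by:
  {x: True}


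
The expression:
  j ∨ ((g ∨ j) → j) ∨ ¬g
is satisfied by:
  {j: True, g: False}
  {g: False, j: False}
  {g: True, j: True}


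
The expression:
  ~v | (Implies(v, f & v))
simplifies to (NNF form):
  f | ~v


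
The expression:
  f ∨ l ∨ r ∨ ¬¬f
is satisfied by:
  {r: True, l: True, f: True}
  {r: True, l: True, f: False}
  {r: True, f: True, l: False}
  {r: True, f: False, l: False}
  {l: True, f: True, r: False}
  {l: True, f: False, r: False}
  {f: True, l: False, r: False}


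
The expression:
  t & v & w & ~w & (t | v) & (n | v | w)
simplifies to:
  False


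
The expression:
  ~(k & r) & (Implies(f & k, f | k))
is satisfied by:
  {k: False, r: False}
  {r: True, k: False}
  {k: True, r: False}


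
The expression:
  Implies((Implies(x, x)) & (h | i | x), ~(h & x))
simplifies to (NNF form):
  ~h | ~x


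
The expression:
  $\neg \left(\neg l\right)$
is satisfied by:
  {l: True}


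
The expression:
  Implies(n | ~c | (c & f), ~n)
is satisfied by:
  {n: False}


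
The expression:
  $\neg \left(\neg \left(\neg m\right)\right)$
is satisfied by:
  {m: False}


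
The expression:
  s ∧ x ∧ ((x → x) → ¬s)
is never true.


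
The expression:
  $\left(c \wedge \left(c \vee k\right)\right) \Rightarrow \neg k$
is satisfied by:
  {k: False, c: False}
  {c: True, k: False}
  {k: True, c: False}


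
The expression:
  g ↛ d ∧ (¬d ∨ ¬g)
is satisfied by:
  {g: True, d: False}


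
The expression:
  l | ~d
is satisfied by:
  {l: True, d: False}
  {d: False, l: False}
  {d: True, l: True}


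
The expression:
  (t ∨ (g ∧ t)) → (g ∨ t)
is always true.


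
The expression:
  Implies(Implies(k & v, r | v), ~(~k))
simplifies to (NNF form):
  k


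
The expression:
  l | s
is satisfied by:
  {l: True, s: True}
  {l: True, s: False}
  {s: True, l: False}


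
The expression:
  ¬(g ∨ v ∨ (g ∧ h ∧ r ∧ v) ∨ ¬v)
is never true.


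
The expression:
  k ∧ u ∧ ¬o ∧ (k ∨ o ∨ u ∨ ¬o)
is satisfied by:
  {u: True, k: True, o: False}


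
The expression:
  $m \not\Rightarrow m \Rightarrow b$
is always true.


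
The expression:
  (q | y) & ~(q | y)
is never true.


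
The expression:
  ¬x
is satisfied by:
  {x: False}


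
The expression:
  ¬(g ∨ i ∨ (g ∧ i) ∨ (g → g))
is never true.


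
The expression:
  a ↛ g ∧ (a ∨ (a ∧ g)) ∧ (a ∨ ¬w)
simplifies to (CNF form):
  a ∧ ¬g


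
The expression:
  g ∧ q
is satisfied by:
  {g: True, q: True}


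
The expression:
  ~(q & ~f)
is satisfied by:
  {f: True, q: False}
  {q: False, f: False}
  {q: True, f: True}


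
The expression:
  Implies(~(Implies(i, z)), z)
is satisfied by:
  {z: True, i: False}
  {i: False, z: False}
  {i: True, z: True}


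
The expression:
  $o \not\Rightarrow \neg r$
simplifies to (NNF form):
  $o \wedge r$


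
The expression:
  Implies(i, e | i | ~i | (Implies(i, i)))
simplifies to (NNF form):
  True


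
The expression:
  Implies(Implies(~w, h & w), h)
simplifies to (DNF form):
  h | ~w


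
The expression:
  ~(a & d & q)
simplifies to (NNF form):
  ~a | ~d | ~q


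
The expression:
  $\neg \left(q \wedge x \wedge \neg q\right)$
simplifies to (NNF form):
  $\text{True}$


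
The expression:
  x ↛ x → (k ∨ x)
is always true.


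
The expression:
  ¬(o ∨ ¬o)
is never true.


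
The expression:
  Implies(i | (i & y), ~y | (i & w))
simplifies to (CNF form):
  w | ~i | ~y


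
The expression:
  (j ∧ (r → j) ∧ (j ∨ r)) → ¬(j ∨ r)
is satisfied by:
  {j: False}


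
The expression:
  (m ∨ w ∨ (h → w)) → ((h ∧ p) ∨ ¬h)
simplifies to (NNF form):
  p ∨ (¬m ∧ ¬w) ∨ ¬h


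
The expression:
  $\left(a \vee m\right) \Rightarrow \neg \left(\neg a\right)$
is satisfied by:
  {a: True, m: False}
  {m: False, a: False}
  {m: True, a: True}


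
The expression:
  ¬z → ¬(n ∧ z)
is always true.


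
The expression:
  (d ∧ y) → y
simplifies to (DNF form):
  True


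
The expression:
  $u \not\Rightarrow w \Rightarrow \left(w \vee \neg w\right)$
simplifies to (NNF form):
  $\text{True}$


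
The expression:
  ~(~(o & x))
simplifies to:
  o & x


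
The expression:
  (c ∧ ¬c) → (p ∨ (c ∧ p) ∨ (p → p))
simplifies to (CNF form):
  True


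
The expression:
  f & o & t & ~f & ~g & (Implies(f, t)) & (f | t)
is never true.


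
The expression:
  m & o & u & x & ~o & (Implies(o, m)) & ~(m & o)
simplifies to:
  False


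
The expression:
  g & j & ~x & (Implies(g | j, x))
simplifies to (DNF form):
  False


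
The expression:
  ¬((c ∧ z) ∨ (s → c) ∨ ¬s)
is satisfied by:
  {s: True, c: False}


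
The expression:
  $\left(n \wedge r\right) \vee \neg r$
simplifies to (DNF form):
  $n \vee \neg r$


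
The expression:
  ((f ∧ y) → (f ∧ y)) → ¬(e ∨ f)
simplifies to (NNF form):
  ¬e ∧ ¬f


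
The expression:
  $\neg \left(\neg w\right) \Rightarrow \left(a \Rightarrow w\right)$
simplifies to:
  $\text{True}$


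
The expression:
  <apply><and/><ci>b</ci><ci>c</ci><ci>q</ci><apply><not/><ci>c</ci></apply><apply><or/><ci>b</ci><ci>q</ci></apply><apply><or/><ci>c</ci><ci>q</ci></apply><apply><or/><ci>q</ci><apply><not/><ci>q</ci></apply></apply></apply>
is never true.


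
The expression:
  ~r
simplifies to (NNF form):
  ~r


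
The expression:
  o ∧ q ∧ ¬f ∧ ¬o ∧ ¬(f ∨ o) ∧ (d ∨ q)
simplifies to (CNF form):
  False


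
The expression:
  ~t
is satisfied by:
  {t: False}


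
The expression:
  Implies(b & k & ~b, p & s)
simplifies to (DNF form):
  True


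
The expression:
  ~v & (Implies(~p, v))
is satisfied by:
  {p: True, v: False}


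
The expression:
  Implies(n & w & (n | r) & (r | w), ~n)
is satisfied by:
  {w: False, n: False}
  {n: True, w: False}
  {w: True, n: False}


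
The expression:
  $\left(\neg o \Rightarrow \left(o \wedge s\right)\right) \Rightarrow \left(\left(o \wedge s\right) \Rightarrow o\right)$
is always true.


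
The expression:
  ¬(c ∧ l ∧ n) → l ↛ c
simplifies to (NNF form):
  l ∧ (n ∨ ¬c)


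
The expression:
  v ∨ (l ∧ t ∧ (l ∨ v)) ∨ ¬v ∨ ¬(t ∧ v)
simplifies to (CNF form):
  True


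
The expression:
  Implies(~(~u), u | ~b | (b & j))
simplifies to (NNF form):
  True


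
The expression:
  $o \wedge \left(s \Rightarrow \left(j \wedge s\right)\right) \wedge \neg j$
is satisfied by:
  {o: True, j: False, s: False}


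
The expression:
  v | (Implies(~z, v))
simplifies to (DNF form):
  v | z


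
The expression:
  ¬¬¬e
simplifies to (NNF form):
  ¬e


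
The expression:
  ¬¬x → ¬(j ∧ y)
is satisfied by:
  {y: False, x: False, j: False}
  {j: True, y: False, x: False}
  {x: True, y: False, j: False}
  {j: True, x: True, y: False}
  {y: True, j: False, x: False}
  {j: True, y: True, x: False}
  {x: True, y: True, j: False}


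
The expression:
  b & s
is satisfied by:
  {b: True, s: True}


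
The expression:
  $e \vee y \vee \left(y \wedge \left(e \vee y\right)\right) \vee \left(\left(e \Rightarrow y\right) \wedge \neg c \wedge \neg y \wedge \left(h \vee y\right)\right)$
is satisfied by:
  {y: True, e: True, h: True, c: False}
  {y: True, e: True, h: False, c: False}
  {y: True, e: True, c: True, h: True}
  {y: True, e: True, c: True, h: False}
  {y: True, h: True, c: False, e: False}
  {y: True, h: False, c: False, e: False}
  {y: True, c: True, h: True, e: False}
  {y: True, c: True, h: False, e: False}
  {e: True, h: True, c: False, y: False}
  {e: True, h: False, c: False, y: False}
  {e: True, c: True, h: True, y: False}
  {e: True, c: True, h: False, y: False}
  {h: True, e: False, c: False, y: False}


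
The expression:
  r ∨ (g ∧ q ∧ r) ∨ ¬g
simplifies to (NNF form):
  r ∨ ¬g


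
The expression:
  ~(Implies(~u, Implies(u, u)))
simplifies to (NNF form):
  False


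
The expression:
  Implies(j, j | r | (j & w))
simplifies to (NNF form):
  True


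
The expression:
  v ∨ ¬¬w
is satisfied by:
  {v: True, w: True}
  {v: True, w: False}
  {w: True, v: False}


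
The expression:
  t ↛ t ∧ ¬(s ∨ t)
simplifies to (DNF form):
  False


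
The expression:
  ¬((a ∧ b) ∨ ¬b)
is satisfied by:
  {b: True, a: False}


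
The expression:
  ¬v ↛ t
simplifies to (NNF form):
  t ∨ ¬v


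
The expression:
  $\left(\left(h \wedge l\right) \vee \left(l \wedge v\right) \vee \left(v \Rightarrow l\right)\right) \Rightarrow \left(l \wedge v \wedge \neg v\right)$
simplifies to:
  $v \wedge \neg l$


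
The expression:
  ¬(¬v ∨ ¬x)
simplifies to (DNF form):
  v ∧ x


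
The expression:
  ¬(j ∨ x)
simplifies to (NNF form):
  ¬j ∧ ¬x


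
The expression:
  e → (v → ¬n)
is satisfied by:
  {v: False, n: False, e: False}
  {e: True, v: False, n: False}
  {n: True, v: False, e: False}
  {e: True, n: True, v: False}
  {v: True, e: False, n: False}
  {e: True, v: True, n: False}
  {n: True, v: True, e: False}


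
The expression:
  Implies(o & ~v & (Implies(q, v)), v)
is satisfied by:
  {q: True, v: True, o: False}
  {q: True, o: False, v: False}
  {v: True, o: False, q: False}
  {v: False, o: False, q: False}
  {q: True, v: True, o: True}
  {q: True, o: True, v: False}
  {v: True, o: True, q: False}


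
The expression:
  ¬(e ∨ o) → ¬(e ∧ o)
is always true.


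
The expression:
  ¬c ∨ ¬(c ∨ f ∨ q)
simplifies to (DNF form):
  ¬c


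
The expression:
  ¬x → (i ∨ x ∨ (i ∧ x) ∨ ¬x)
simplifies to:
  True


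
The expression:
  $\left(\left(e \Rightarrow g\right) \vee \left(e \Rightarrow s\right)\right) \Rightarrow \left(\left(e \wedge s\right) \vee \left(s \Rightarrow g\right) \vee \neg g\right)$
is always true.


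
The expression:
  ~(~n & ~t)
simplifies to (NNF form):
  n | t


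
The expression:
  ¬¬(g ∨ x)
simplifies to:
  g ∨ x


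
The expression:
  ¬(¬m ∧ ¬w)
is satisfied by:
  {m: True, w: True}
  {m: True, w: False}
  {w: True, m: False}


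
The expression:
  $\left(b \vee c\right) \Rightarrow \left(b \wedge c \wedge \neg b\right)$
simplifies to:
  $\neg b \wedge \neg c$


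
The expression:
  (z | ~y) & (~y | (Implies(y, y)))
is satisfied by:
  {z: True, y: False}
  {y: False, z: False}
  {y: True, z: True}


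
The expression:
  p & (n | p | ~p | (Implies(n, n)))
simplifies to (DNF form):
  p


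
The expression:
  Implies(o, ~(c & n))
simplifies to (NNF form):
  ~c | ~n | ~o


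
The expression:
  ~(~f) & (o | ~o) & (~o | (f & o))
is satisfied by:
  {f: True}


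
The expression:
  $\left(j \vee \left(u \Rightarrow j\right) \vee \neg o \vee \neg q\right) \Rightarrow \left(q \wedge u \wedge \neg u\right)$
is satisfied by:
  {u: True, o: True, q: True, j: False}


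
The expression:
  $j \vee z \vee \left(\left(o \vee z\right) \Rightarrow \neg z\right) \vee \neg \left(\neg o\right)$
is always true.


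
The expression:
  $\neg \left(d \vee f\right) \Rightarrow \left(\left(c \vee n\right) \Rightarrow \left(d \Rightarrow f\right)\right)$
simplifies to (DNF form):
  $\text{True}$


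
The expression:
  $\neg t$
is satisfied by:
  {t: False}


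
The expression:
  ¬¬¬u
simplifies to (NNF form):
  ¬u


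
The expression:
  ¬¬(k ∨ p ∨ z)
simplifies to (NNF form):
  k ∨ p ∨ z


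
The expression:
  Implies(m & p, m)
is always true.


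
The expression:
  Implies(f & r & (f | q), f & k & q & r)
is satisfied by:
  {q: True, k: True, r: False, f: False}
  {q: True, k: False, r: False, f: False}
  {k: True, f: False, q: False, r: False}
  {f: False, k: False, q: False, r: False}
  {f: True, q: True, k: True, r: False}
  {f: True, q: True, k: False, r: False}
  {f: True, k: True, q: False, r: False}
  {f: True, k: False, q: False, r: False}
  {r: True, q: True, k: True, f: False}
  {r: True, q: True, k: False, f: False}
  {r: True, k: True, q: False, f: False}
  {r: True, k: False, q: False, f: False}
  {f: True, r: True, q: True, k: True}


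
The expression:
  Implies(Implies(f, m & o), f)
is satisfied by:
  {f: True}


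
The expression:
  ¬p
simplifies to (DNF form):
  ¬p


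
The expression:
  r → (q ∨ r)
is always true.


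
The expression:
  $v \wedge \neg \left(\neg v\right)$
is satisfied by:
  {v: True}


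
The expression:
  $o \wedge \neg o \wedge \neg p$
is never true.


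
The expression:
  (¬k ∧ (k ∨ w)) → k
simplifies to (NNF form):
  k ∨ ¬w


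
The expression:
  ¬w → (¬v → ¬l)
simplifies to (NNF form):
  v ∨ w ∨ ¬l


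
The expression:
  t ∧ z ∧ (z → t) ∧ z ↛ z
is never true.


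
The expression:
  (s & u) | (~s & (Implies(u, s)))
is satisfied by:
  {s: False, u: False}
  {u: True, s: True}


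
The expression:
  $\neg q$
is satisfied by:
  {q: False}


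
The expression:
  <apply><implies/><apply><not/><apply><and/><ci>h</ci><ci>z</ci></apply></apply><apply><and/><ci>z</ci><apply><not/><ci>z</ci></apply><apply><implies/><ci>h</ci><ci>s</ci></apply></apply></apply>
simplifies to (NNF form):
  <apply><and/><ci>h</ci><ci>z</ci></apply>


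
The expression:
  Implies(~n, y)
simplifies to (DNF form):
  n | y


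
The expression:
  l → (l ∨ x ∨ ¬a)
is always true.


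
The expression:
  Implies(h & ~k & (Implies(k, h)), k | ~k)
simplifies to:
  True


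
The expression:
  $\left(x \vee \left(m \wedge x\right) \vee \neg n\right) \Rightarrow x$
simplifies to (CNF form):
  $n \vee x$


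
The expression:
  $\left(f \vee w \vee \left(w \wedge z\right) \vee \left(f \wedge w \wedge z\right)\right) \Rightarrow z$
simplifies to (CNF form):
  $\left(z \vee \neg f\right) \wedge \left(z \vee \neg w\right)$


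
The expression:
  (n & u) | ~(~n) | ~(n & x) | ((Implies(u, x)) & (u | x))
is always true.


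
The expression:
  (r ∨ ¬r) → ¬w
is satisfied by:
  {w: False}


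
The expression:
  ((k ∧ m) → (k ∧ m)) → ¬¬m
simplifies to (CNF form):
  m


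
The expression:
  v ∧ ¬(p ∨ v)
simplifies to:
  False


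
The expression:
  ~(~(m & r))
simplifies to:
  m & r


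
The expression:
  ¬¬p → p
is always true.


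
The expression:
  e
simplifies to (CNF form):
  e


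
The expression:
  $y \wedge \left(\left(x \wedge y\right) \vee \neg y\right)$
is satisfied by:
  {x: True, y: True}


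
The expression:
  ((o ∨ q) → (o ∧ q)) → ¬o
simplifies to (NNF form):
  ¬o ∨ ¬q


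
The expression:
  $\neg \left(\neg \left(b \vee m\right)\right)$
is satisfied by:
  {b: True, m: True}
  {b: True, m: False}
  {m: True, b: False}


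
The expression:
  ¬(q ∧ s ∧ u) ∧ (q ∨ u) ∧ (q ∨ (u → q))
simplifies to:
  q ∧ (¬s ∨ ¬u)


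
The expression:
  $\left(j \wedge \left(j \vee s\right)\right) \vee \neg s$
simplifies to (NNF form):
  $j \vee \neg s$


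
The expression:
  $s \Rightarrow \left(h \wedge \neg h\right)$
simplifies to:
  $\neg s$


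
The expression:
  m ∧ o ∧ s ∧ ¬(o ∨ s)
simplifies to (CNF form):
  False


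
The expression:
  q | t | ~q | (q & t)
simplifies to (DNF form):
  True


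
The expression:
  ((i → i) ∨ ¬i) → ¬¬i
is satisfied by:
  {i: True}


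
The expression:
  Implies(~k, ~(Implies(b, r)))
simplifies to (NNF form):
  k | (b & ~r)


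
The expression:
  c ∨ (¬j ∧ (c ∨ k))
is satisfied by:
  {c: True, k: True, j: False}
  {c: True, k: False, j: False}
  {j: True, c: True, k: True}
  {j: True, c: True, k: False}
  {k: True, j: False, c: False}


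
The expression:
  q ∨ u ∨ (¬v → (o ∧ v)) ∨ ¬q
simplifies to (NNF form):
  True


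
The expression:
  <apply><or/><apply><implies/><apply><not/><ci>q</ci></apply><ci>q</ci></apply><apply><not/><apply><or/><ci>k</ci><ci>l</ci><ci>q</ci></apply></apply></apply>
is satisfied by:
  {q: True, l: False, k: False}
  {q: True, k: True, l: False}
  {q: True, l: True, k: False}
  {q: True, k: True, l: True}
  {k: False, l: False, q: False}


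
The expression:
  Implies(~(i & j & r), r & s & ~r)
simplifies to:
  i & j & r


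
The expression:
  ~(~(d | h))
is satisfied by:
  {d: True, h: True}
  {d: True, h: False}
  {h: True, d: False}


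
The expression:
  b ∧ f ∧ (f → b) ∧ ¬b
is never true.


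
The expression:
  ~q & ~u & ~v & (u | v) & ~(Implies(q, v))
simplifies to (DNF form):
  False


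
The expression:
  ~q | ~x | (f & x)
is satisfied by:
  {f: True, q: False, x: False}
  {f: False, q: False, x: False}
  {x: True, f: True, q: False}
  {x: True, f: False, q: False}
  {q: True, f: True, x: False}
  {q: True, f: False, x: False}
  {q: True, x: True, f: True}


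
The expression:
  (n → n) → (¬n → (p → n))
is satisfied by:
  {n: True, p: False}
  {p: False, n: False}
  {p: True, n: True}


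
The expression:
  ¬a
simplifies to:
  ¬a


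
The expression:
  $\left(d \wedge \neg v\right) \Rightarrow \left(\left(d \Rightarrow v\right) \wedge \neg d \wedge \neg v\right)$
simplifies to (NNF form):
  $v \vee \neg d$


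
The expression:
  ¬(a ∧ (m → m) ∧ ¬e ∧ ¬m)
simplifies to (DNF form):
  e ∨ m ∨ ¬a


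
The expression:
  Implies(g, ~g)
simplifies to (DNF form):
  ~g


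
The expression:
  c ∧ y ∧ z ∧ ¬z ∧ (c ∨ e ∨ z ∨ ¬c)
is never true.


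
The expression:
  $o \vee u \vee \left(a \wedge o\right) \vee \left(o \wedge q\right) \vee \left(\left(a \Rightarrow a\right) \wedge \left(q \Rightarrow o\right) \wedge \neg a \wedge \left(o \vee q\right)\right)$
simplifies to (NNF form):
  $o \vee u$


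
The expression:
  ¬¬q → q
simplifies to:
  True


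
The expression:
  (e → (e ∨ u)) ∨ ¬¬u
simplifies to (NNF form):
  True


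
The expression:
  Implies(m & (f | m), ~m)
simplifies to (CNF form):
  ~m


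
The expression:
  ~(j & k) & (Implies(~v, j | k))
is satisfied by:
  {v: True, k: False, j: False}
  {v: True, k: True, j: False}
  {k: True, v: False, j: False}
  {j: True, v: True, k: False}
  {j: True, v: False, k: False}


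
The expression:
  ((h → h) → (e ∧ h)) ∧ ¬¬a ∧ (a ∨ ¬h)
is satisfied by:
  {h: True, e: True, a: True}


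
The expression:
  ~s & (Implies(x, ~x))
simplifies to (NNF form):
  ~s & ~x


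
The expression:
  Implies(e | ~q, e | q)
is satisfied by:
  {q: True, e: True}
  {q: True, e: False}
  {e: True, q: False}


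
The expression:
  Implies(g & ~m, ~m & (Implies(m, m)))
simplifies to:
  True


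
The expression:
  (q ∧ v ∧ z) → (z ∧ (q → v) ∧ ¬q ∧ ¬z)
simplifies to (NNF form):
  ¬q ∨ ¬v ∨ ¬z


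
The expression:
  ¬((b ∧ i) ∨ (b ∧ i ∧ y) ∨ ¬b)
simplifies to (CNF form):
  b ∧ ¬i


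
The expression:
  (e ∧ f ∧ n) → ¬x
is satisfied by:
  {e: False, x: False, n: False, f: False}
  {f: True, e: False, x: False, n: False}
  {n: True, e: False, x: False, f: False}
  {f: True, n: True, e: False, x: False}
  {x: True, f: False, e: False, n: False}
  {f: True, x: True, e: False, n: False}
  {n: True, x: True, f: False, e: False}
  {f: True, n: True, x: True, e: False}
  {e: True, n: False, x: False, f: False}
  {f: True, e: True, n: False, x: False}
  {n: True, e: True, f: False, x: False}
  {f: True, n: True, e: True, x: False}
  {x: True, e: True, n: False, f: False}
  {f: True, x: True, e: True, n: False}
  {n: True, x: True, e: True, f: False}


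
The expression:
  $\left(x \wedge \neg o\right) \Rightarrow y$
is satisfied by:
  {y: True, o: True, x: False}
  {y: True, o: False, x: False}
  {o: True, y: False, x: False}
  {y: False, o: False, x: False}
  {y: True, x: True, o: True}
  {y: True, x: True, o: False}
  {x: True, o: True, y: False}


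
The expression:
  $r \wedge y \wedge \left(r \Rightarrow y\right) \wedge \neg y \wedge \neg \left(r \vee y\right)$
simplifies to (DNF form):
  $\text{False}$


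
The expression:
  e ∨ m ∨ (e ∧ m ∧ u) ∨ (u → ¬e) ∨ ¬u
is always true.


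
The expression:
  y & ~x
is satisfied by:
  {y: True, x: False}


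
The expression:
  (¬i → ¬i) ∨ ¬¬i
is always true.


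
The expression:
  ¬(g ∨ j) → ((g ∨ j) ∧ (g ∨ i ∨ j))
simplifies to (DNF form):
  g ∨ j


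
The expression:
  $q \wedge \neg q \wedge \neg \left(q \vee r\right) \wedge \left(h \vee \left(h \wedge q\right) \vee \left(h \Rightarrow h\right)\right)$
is never true.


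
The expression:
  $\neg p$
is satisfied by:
  {p: False}


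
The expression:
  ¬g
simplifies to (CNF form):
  ¬g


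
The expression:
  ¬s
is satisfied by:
  {s: False}


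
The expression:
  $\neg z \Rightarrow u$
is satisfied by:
  {z: True, u: True}
  {z: True, u: False}
  {u: True, z: False}


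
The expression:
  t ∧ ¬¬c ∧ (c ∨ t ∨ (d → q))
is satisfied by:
  {t: True, c: True}


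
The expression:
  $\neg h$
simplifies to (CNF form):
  $\neg h$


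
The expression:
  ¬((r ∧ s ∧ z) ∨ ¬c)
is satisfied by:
  {c: True, s: False, z: False, r: False}
  {r: True, c: True, s: False, z: False}
  {z: True, c: True, s: False, r: False}
  {r: True, z: True, c: True, s: False}
  {s: True, c: True, r: False, z: False}
  {r: True, s: True, c: True, z: False}
  {z: True, s: True, c: True, r: False}


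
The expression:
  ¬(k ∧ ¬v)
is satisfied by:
  {v: True, k: False}
  {k: False, v: False}
  {k: True, v: True}


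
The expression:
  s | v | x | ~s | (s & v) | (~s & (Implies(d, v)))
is always true.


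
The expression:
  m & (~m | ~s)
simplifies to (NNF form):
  m & ~s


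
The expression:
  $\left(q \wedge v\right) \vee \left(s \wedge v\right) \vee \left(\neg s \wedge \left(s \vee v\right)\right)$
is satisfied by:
  {v: True}


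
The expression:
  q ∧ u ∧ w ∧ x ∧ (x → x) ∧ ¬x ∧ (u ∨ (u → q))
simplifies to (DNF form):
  False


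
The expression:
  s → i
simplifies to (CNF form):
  i ∨ ¬s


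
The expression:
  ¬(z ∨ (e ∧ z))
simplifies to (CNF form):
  ¬z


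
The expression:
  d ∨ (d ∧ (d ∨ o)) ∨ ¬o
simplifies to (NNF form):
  d ∨ ¬o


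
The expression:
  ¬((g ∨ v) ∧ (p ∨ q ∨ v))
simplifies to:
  ¬v ∧ (¬g ∨ ¬p) ∧ (¬g ∨ ¬q)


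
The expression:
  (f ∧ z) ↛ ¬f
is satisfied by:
  {z: True, f: True}


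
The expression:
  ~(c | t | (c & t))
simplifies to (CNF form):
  ~c & ~t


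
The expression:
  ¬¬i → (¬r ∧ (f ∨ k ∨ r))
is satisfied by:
  {k: True, f: True, i: False, r: False}
  {k: True, f: False, i: False, r: False}
  {f: True, r: False, k: False, i: False}
  {r: False, f: False, k: False, i: False}
  {r: True, k: True, f: True, i: False}
  {r: True, k: True, f: False, i: False}
  {r: True, f: True, k: False, i: False}
  {r: True, f: False, k: False, i: False}
  {i: True, k: True, f: True, r: False}
  {i: True, k: True, f: False, r: False}
  {i: True, f: True, k: False, r: False}


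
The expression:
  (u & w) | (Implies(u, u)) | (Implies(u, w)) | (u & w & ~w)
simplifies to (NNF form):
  True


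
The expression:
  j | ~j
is always true.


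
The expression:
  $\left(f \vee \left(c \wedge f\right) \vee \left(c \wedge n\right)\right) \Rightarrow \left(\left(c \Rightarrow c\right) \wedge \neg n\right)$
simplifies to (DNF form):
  $\left(\neg c \wedge \neg f\right) \vee \neg n$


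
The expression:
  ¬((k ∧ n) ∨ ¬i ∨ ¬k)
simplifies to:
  i ∧ k ∧ ¬n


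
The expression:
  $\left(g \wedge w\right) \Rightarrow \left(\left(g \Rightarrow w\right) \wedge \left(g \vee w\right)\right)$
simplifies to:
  $\text{True}$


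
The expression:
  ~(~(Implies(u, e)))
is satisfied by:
  {e: True, u: False}
  {u: False, e: False}
  {u: True, e: True}


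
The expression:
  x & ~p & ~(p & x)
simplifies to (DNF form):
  x & ~p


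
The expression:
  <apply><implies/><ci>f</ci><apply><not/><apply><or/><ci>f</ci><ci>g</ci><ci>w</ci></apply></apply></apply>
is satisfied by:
  {f: False}


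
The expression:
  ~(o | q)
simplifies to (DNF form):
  ~o & ~q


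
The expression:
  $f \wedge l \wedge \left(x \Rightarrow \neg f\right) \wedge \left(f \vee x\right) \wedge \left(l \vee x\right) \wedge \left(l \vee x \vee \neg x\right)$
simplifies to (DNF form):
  $f \wedge l \wedge \neg x$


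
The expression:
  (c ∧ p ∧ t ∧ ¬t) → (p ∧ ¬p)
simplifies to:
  True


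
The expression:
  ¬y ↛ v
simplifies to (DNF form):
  v ∨ ¬y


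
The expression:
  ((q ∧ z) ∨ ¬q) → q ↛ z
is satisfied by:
  {q: True, z: False}


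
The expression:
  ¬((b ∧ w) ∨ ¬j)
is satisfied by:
  {j: True, w: False, b: False}
  {b: True, j: True, w: False}
  {w: True, j: True, b: False}


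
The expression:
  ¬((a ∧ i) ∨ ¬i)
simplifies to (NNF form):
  i ∧ ¬a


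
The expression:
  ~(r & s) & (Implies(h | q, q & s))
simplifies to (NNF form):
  (q | ~h) & (s | ~q) & (~r | ~s)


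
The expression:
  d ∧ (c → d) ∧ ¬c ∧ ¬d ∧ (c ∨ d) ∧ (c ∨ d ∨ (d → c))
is never true.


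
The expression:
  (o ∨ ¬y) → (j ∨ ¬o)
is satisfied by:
  {j: True, o: False}
  {o: False, j: False}
  {o: True, j: True}


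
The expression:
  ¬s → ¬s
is always true.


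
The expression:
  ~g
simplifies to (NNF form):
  ~g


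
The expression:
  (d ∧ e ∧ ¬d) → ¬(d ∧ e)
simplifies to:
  True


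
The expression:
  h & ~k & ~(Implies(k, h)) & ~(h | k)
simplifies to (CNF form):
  False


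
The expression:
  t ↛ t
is never true.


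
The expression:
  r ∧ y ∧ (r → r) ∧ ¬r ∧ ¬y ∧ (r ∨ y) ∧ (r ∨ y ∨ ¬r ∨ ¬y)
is never true.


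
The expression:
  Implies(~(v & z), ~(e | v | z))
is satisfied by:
  {z: True, v: True, e: False}
  {z: True, v: True, e: True}
  {e: False, v: False, z: False}


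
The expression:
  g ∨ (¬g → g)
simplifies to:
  g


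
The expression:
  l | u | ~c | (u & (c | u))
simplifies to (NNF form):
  l | u | ~c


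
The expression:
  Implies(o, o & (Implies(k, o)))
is always true.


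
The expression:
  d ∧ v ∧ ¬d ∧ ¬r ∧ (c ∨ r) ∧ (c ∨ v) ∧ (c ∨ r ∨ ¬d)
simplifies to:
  False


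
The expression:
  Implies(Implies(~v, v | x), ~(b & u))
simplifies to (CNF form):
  (~b | ~u | ~v) & (~b | ~u | ~x)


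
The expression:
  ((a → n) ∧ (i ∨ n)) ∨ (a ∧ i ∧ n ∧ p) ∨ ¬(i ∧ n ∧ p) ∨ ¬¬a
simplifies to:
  True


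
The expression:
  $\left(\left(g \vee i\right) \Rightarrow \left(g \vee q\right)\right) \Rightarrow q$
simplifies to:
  $q \vee \left(i \wedge \neg g\right)$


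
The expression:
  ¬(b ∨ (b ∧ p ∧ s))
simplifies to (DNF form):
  ¬b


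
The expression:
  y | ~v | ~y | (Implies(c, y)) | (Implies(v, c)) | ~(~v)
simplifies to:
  True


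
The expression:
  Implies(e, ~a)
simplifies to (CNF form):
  ~a | ~e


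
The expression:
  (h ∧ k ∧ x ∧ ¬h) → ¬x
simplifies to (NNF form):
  True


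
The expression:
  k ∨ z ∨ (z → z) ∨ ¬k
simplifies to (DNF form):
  True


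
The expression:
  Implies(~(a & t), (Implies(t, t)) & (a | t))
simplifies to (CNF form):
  a | t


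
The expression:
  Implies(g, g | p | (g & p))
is always true.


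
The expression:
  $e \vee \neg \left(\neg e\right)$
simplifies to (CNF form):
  $e$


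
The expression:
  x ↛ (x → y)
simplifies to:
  x ∧ ¬y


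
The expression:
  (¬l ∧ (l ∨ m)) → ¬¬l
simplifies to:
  l ∨ ¬m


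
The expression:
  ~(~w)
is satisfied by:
  {w: True}


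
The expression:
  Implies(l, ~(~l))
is always true.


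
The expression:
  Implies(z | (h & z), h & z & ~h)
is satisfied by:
  {z: False}


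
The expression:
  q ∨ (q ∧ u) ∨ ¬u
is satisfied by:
  {q: True, u: False}
  {u: False, q: False}
  {u: True, q: True}


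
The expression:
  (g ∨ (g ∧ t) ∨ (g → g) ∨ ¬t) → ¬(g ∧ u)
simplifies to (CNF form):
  ¬g ∨ ¬u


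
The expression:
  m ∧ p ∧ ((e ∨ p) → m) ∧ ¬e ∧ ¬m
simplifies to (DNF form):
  False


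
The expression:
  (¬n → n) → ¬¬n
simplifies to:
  True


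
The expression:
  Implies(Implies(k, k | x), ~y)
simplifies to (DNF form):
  ~y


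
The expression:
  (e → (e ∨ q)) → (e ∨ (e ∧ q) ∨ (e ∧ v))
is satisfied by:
  {e: True}


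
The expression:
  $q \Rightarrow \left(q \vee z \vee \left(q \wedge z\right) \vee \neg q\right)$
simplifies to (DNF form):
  $\text{True}$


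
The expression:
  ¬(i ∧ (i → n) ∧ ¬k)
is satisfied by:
  {k: True, n: False, i: False}
  {k: False, n: False, i: False}
  {i: True, k: True, n: False}
  {i: True, k: False, n: False}
  {n: True, k: True, i: False}
  {n: True, k: False, i: False}
  {n: True, i: True, k: True}


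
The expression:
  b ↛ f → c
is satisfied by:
  {c: True, f: True, b: False}
  {c: True, f: False, b: False}
  {f: True, c: False, b: False}
  {c: False, f: False, b: False}
  {b: True, c: True, f: True}
  {b: True, c: True, f: False}
  {b: True, f: True, c: False}


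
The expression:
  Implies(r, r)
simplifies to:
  True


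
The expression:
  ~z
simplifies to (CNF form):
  ~z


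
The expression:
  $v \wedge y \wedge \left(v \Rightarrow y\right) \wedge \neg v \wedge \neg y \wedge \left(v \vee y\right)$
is never true.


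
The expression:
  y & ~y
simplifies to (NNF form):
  False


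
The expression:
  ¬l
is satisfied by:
  {l: False}


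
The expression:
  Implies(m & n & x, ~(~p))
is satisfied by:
  {p: True, x: False, m: False, n: False}
  {p: False, x: False, m: False, n: False}
  {n: True, p: True, x: False, m: False}
  {n: True, p: False, x: False, m: False}
  {p: True, m: True, n: False, x: False}
  {m: True, n: False, x: False, p: False}
  {n: True, m: True, p: True, x: False}
  {n: True, m: True, p: False, x: False}
  {p: True, x: True, n: False, m: False}
  {x: True, n: False, m: False, p: False}
  {p: True, n: True, x: True, m: False}
  {n: True, x: True, p: False, m: False}
  {p: True, m: True, x: True, n: False}
  {m: True, x: True, n: False, p: False}
  {n: True, m: True, x: True, p: True}


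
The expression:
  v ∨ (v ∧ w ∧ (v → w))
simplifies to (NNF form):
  v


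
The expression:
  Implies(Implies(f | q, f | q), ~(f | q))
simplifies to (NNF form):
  ~f & ~q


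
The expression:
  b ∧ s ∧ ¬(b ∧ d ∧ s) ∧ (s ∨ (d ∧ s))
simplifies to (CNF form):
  b ∧ s ∧ ¬d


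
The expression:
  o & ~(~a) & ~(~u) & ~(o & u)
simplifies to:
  False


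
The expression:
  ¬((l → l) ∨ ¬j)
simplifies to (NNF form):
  False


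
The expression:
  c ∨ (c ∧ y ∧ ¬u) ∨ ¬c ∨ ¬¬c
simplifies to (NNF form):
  True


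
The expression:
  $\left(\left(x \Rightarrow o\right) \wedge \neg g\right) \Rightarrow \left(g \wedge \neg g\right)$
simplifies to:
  $g \vee \left(x \wedge \neg o\right)$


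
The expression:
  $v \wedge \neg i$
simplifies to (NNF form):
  $v \wedge \neg i$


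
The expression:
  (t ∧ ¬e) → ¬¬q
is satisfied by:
  {q: True, e: True, t: False}
  {q: True, e: False, t: False}
  {e: True, q: False, t: False}
  {q: False, e: False, t: False}
  {q: True, t: True, e: True}
  {q: True, t: True, e: False}
  {t: True, e: True, q: False}


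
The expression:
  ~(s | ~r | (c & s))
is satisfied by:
  {r: True, s: False}


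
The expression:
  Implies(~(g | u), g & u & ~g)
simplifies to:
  g | u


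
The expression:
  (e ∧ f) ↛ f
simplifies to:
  False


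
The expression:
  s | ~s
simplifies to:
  True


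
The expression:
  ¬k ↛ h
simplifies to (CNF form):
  h ∨ ¬k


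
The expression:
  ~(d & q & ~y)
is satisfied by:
  {y: True, q: False, d: False}
  {q: False, d: False, y: False}
  {y: True, d: True, q: False}
  {d: True, q: False, y: False}
  {y: True, q: True, d: False}
  {q: True, y: False, d: False}
  {y: True, d: True, q: True}


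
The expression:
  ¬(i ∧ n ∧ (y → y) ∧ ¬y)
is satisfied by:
  {y: True, i: False, n: False}
  {i: False, n: False, y: False}
  {y: True, n: True, i: False}
  {n: True, i: False, y: False}
  {y: True, i: True, n: False}
  {i: True, y: False, n: False}
  {y: True, n: True, i: True}


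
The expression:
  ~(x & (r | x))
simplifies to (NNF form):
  ~x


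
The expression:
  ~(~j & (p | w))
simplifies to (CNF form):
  (j | ~p) & (j | ~w)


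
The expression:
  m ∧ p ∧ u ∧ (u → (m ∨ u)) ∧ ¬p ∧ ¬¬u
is never true.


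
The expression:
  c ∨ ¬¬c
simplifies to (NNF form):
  c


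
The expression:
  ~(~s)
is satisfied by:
  {s: True}


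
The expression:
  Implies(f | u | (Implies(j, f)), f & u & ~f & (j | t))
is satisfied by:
  {j: True, u: False, f: False}


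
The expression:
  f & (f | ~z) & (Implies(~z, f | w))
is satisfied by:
  {f: True}


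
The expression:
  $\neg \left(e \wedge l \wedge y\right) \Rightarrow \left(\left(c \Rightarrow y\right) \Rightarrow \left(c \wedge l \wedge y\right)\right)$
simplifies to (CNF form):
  $\left(c \vee e\right) \wedge \left(c \vee y\right) \wedge \left(l \vee \neg y\right)$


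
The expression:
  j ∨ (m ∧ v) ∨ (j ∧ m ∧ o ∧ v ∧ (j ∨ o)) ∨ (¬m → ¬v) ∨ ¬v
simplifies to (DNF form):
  j ∨ m ∨ ¬v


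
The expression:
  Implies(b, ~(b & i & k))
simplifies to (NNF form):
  ~b | ~i | ~k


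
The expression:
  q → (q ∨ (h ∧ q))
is always true.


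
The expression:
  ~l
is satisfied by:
  {l: False}


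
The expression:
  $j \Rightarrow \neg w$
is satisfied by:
  {w: False, j: False}
  {j: True, w: False}
  {w: True, j: False}


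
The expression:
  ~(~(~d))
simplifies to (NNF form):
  ~d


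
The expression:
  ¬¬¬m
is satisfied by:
  {m: False}


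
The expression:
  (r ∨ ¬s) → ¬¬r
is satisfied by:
  {r: True, s: True}
  {r: True, s: False}
  {s: True, r: False}


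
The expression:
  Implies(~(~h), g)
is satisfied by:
  {g: True, h: False}
  {h: False, g: False}
  {h: True, g: True}


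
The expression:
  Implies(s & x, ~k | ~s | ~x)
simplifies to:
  ~k | ~s | ~x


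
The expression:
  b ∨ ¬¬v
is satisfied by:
  {b: True, v: True}
  {b: True, v: False}
  {v: True, b: False}


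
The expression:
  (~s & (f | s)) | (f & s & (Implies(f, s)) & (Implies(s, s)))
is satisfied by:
  {f: True}


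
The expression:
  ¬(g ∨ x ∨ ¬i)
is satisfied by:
  {i: True, x: False, g: False}


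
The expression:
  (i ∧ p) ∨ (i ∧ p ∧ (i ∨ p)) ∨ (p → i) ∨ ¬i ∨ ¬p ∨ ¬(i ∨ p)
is always true.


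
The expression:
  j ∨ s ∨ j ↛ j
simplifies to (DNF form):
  j ∨ s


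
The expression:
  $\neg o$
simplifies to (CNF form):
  $\neg o$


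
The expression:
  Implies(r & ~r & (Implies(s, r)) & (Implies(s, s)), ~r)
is always true.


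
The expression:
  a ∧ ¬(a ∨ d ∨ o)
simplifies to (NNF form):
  False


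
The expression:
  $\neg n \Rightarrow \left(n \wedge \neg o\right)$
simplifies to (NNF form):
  $n$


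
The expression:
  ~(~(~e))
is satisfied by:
  {e: False}


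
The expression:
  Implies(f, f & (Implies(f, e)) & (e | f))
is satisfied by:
  {e: True, f: False}
  {f: False, e: False}
  {f: True, e: True}


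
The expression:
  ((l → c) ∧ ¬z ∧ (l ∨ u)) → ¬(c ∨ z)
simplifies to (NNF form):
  z ∨ (¬l ∧ ¬u) ∨ ¬c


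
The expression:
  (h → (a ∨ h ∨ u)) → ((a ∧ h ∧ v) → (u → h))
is always true.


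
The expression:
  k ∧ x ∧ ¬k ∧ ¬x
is never true.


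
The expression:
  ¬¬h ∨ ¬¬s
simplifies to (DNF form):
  h ∨ s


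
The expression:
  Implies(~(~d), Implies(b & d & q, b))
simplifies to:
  True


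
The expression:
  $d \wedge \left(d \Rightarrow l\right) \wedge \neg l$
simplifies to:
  $\text{False}$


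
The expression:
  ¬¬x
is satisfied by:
  {x: True}


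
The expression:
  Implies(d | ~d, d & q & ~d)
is never true.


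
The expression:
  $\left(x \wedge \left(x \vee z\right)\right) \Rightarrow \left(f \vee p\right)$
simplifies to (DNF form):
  $f \vee p \vee \neg x$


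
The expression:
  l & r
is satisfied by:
  {r: True, l: True}


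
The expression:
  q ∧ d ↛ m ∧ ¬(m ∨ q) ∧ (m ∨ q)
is never true.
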